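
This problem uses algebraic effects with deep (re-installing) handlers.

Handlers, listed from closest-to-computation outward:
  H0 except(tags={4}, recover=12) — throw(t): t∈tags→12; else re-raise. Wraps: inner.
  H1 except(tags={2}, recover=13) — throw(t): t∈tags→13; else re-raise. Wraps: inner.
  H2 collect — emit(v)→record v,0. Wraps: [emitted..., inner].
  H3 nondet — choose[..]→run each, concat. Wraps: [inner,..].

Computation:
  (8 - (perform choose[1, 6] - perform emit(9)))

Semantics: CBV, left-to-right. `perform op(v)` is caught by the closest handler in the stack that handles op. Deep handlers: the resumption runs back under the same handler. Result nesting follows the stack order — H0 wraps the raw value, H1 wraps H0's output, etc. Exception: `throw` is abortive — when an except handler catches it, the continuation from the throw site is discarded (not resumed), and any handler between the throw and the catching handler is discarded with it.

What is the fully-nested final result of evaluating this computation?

Working:
choose[1, 6] @ H3
  branch[0] choose=1:
    emit(9) @ H2 ⇒ out+=9
    H0 returns 7
    H1 returns 7
    H2 returns [9, 7]
    H3 returns [[9, 7]]
  branch[1] choose=6:
    emit(9) @ H2 ⇒ out+=9
    H0 returns 2
    H1 returns 2
    H2 returns [9, 2]
    H3 returns [[9, 2]]
= [[9, 7], [9, 2]]

Answer: [[9, 7], [9, 2]]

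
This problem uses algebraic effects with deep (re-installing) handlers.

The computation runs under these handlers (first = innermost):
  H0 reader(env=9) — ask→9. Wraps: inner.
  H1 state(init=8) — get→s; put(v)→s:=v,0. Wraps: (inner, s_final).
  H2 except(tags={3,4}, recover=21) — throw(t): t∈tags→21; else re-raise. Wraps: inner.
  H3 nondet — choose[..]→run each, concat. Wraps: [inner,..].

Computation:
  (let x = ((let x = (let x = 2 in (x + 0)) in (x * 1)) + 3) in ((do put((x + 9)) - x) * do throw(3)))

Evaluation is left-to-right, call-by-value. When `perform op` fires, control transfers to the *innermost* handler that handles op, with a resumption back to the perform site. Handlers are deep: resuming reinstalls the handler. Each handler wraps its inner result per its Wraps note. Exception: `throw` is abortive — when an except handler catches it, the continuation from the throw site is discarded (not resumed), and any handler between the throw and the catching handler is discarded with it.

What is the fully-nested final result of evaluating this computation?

Answer: [21]

Step-by-step:
put(14) @ H1 ⇒ s:=14
throw(3) @ H2 caught ⇒ 21
H3 returns [21]
= [21]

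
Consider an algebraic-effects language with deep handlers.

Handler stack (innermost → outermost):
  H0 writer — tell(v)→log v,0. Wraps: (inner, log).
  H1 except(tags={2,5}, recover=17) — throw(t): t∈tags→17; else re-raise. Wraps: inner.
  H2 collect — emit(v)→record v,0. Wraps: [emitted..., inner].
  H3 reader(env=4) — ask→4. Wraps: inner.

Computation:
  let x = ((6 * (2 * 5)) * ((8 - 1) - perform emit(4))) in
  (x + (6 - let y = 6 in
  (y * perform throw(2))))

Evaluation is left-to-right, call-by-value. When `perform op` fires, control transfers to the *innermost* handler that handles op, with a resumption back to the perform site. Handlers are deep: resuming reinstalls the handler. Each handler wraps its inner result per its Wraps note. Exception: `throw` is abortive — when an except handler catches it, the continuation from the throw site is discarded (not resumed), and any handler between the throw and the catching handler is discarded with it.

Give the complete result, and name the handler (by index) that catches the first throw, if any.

Working:
emit(4) @ H2 ⇒ out+=4
throw(2) @ H1 caught ⇒ 17
H2 returns [4, 17]
H3 returns [4, 17]
= [4, 17]

Answer: [4, 17] ; first throw caught by: H1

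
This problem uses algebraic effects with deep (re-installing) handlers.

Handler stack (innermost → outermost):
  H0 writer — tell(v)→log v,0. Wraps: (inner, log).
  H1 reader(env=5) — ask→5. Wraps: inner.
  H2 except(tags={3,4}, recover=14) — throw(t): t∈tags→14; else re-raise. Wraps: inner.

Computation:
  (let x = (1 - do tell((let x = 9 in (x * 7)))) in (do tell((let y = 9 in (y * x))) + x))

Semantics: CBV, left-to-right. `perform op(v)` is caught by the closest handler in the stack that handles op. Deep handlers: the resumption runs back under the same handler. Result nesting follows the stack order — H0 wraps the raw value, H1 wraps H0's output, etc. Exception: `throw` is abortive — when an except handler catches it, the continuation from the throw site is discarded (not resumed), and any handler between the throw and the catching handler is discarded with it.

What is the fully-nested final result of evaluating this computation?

Answer: (1, (63, 9))

Evaluation trace:
tell(63) @ H0 ⇒ log+=63
tell(9) @ H0 ⇒ log+=9
H0 returns (1, (63, 9))
H1 returns (1, (63, 9))
H2 returns (1, (63, 9))
= (1, (63, 9))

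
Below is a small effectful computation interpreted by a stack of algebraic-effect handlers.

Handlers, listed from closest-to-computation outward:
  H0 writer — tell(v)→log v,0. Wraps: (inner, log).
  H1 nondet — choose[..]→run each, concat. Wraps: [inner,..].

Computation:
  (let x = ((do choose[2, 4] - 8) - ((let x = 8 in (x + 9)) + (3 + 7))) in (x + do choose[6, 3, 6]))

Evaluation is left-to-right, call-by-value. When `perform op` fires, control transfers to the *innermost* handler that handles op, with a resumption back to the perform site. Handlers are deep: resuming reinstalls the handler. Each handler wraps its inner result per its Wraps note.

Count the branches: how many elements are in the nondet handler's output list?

Working:
choose[2, 4] @ H1
  branch[0] choose=2:
    choose[6, 3, 6] @ H1
      branch[0] choose=6:
        H0 returns (-27, ())
        H1 returns [(-27, ())]
      branch[1] choose=3:
        H0 returns (-30, ())
        H1 returns [(-30, ())]
      branch[2] choose=6:
        H0 returns (-27, ())
        H1 returns [(-27, ())]
  branch[1] choose=4:
    choose[6, 3, 6] @ H1
      branch[0] choose=6:
        H0 returns (-25, ())
        H1 returns [(-25, ())]
      branch[1] choose=3:
        H0 returns (-28, ())
        H1 returns [(-28, ())]
      branch[2] choose=6:
        H0 returns (-25, ())
        H1 returns [(-25, ())]
= [(-27, ()), (-30, ()), (-27, ()), (-25, ()), (-28, ()), (-25, ())]

Answer: 6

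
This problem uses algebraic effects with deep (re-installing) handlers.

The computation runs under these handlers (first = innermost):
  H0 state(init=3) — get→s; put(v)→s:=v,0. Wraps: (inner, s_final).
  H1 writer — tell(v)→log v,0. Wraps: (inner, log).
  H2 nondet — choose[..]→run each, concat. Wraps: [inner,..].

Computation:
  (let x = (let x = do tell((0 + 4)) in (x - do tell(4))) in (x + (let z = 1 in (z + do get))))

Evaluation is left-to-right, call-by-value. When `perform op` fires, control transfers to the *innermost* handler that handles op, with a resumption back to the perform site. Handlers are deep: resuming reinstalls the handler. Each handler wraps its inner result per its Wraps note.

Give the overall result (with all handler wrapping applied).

Answer: [((4, 3), (4, 4))]

Evaluation trace:
tell(4) @ H1 ⇒ log+=4
tell(4) @ H1 ⇒ log+=4
get @ H0 ⇒ 3
H0 returns (4, 3)
H1 returns ((4, 3), (4, 4))
H2 returns [((4, 3), (4, 4))]
= [((4, 3), (4, 4))]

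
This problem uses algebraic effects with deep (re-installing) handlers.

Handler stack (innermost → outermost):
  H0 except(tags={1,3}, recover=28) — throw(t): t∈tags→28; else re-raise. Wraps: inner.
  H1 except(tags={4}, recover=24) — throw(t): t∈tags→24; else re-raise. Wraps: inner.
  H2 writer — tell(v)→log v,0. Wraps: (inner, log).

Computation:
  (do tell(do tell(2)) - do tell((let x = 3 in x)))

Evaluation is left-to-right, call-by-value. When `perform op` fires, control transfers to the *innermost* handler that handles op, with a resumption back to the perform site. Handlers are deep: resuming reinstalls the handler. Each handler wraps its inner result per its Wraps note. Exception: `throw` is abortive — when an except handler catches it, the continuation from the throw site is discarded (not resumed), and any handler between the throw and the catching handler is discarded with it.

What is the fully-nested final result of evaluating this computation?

Working:
tell(2) @ H2 ⇒ log+=2
tell(0) @ H2 ⇒ log+=0
tell(3) @ H2 ⇒ log+=3
H0 returns 0
H1 returns 0
H2 returns (0, (2, 0, 3))
= (0, (2, 0, 3))

Answer: (0, (2, 0, 3))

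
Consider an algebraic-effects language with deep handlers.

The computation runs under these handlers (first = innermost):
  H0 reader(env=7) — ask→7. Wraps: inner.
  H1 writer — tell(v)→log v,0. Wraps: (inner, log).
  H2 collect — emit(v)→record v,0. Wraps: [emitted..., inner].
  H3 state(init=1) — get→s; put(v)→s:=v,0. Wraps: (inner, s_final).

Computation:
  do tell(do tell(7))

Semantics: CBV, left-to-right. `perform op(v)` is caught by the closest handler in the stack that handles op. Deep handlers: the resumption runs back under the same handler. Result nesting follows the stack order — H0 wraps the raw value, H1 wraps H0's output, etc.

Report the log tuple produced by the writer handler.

Evaluation trace:
tell(7) @ H1 ⇒ log+=7
tell(0) @ H1 ⇒ log+=0
H0 returns 0
H1 returns (0, (7, 0))
H2 returns [(0, (7, 0))]
H3 returns ([(0, (7, 0))], 1)
= ([(0, (7, 0))], 1)

Answer: (7, 0)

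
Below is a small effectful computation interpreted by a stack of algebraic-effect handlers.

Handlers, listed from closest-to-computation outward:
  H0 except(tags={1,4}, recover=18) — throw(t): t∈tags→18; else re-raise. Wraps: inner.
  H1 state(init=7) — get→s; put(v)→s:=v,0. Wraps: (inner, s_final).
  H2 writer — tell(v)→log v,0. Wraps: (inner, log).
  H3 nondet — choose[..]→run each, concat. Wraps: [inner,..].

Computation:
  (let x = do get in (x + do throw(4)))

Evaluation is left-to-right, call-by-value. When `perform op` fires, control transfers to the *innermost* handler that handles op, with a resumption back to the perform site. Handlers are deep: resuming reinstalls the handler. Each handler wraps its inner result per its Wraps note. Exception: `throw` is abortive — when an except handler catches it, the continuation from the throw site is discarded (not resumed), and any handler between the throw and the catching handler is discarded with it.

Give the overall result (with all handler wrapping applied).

Evaluation trace:
get @ H1 ⇒ 7
throw(4) @ H0 caught ⇒ 18
H1 returns (18, 7)
H2 returns ((18, 7), ())
H3 returns [((18, 7), ())]
= [((18, 7), ())]

Answer: [((18, 7), ())]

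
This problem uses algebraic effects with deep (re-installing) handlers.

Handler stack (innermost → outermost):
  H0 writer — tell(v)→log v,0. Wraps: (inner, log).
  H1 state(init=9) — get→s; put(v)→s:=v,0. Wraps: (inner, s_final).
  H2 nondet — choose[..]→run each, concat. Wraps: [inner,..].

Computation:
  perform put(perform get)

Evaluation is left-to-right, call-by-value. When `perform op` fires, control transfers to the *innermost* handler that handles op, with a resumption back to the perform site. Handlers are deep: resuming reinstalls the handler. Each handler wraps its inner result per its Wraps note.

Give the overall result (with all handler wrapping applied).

Answer: [((0, ()), 9)]

Working:
get @ H1 ⇒ 9
put(9) @ H1 ⇒ s:=9
H0 returns (0, ())
H1 returns ((0, ()), 9)
H2 returns [((0, ()), 9)]
= [((0, ()), 9)]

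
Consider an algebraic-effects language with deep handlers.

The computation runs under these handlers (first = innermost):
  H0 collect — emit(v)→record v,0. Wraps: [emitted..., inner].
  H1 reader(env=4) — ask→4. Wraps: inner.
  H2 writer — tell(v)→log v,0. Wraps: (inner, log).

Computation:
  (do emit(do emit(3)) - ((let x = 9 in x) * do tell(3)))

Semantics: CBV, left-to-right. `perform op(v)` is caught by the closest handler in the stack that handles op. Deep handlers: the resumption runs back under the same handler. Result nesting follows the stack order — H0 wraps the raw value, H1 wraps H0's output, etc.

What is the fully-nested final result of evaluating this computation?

Step-by-step:
emit(3) @ H0 ⇒ out+=3
emit(0) @ H0 ⇒ out+=0
tell(3) @ H2 ⇒ log+=3
H0 returns [3, 0, 0]
H1 returns [3, 0, 0]
H2 returns ([3, 0, 0], (3))
= ([3, 0, 0], (3))

Answer: ([3, 0, 0], (3))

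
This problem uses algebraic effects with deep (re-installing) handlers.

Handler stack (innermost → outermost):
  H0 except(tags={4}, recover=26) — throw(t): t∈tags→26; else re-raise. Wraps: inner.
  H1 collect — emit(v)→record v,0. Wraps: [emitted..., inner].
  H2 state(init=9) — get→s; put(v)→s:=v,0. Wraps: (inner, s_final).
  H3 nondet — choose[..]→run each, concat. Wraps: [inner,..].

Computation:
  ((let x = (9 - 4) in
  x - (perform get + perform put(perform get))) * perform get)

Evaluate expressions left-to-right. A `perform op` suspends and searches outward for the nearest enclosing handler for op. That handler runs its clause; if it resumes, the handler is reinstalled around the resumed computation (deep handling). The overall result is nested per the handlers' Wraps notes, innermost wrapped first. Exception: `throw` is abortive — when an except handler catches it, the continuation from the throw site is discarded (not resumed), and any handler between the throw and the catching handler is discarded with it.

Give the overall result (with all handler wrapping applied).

Evaluation trace:
get @ H2 ⇒ 9
get @ H2 ⇒ 9
put(9) @ H2 ⇒ s:=9
get @ H2 ⇒ 9
H0 returns -36
H1 returns [-36]
H2 returns ([-36], 9)
H3 returns [([-36], 9)]
= [([-36], 9)]

Answer: [([-36], 9)]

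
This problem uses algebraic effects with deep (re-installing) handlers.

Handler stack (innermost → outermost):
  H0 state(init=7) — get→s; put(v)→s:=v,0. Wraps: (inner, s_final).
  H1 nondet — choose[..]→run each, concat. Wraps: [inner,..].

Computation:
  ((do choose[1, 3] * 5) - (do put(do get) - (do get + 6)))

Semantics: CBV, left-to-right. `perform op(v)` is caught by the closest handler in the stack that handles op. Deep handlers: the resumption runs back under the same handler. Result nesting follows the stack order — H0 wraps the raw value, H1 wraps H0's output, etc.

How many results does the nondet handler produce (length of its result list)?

Evaluation trace:
choose[1, 3] @ H1
  branch[0] choose=1:
    get @ H0 ⇒ 7
    put(7) @ H0 ⇒ s:=7
    get @ H0 ⇒ 7
    H0 returns (18, 7)
    H1 returns [(18, 7)]
  branch[1] choose=3:
    get @ H0 ⇒ 7
    put(7) @ H0 ⇒ s:=7
    get @ H0 ⇒ 7
    H0 returns (28, 7)
    H1 returns [(28, 7)]
= [(18, 7), (28, 7)]

Answer: 2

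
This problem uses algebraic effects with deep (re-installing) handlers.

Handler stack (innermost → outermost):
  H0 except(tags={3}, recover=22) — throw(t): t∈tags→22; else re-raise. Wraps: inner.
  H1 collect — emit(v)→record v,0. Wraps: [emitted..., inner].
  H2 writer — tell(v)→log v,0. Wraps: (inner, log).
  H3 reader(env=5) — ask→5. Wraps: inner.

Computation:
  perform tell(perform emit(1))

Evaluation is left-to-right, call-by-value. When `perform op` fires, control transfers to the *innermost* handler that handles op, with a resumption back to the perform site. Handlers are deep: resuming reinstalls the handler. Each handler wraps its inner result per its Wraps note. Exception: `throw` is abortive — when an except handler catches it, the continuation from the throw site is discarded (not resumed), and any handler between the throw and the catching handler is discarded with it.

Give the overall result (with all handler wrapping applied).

Evaluation trace:
emit(1) @ H1 ⇒ out+=1
tell(0) @ H2 ⇒ log+=0
H0 returns 0
H1 returns [1, 0]
H2 returns ([1, 0], (0))
H3 returns ([1, 0], (0))
= ([1, 0], (0))

Answer: ([1, 0], (0))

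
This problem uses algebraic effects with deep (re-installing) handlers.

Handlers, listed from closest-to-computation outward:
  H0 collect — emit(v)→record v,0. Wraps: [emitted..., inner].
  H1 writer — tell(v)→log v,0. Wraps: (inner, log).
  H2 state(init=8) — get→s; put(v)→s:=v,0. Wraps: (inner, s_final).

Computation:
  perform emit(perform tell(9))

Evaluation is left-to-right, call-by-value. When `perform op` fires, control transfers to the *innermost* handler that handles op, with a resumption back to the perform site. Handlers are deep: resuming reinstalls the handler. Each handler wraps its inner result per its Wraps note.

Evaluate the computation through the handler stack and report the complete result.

Step-by-step:
tell(9) @ H1 ⇒ log+=9
emit(0) @ H0 ⇒ out+=0
H0 returns [0, 0]
H1 returns ([0, 0], (9))
H2 returns (([0, 0], (9)), 8)
= (([0, 0], (9)), 8)

Answer: (([0, 0], (9)), 8)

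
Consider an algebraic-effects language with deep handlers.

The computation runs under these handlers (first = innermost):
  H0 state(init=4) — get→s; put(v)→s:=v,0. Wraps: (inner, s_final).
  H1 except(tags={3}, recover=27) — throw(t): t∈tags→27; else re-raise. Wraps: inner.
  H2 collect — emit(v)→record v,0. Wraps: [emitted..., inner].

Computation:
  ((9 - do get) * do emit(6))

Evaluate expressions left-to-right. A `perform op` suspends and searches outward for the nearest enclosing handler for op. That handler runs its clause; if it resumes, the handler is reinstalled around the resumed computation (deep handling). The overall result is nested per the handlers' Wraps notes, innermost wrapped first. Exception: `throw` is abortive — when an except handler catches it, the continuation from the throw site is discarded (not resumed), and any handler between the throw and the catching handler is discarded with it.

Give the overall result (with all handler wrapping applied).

Evaluation trace:
get @ H0 ⇒ 4
emit(6) @ H2 ⇒ out+=6
H0 returns (0, 4)
H1 returns (0, 4)
H2 returns [6, (0, 4)]
= [6, (0, 4)]

Answer: [6, (0, 4)]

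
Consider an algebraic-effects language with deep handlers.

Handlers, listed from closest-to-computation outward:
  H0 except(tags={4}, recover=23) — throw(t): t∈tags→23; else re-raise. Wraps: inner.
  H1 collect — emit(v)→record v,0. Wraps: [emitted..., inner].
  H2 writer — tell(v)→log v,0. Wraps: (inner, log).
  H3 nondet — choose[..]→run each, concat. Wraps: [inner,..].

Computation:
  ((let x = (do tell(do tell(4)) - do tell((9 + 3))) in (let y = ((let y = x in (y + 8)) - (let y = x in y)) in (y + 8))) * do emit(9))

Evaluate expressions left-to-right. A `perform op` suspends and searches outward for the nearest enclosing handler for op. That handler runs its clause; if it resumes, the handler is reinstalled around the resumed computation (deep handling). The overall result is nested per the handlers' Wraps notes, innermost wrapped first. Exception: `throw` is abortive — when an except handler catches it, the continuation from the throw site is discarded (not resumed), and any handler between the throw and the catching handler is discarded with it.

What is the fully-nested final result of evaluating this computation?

Answer: [([9, 0], (4, 0, 12))]

Step-by-step:
tell(4) @ H2 ⇒ log+=4
tell(0) @ H2 ⇒ log+=0
tell(12) @ H2 ⇒ log+=12
emit(9) @ H1 ⇒ out+=9
H0 returns 0
H1 returns [9, 0]
H2 returns ([9, 0], (4, 0, 12))
H3 returns [([9, 0], (4, 0, 12))]
= [([9, 0], (4, 0, 12))]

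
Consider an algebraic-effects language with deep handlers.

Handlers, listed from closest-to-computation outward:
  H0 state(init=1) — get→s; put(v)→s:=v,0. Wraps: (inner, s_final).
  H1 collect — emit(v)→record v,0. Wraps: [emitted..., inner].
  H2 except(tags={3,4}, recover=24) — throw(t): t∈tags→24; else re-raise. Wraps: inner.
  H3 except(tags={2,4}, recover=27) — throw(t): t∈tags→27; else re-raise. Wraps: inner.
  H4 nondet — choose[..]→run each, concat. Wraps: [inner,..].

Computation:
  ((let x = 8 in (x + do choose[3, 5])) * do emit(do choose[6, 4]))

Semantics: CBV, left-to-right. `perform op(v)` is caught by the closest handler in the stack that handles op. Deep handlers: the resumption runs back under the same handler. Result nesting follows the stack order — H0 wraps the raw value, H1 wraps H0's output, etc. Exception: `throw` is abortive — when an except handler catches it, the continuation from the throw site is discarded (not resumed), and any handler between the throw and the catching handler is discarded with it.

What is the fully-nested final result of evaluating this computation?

Answer: [[6, (0, 1)], [4, (0, 1)], [6, (0, 1)], [4, (0, 1)]]

Step-by-step:
choose[3, 5] @ H4
  branch[0] choose=3:
    choose[6, 4] @ H4
      branch[0] choose=6:
        emit(6) @ H1 ⇒ out+=6
        H0 returns (0, 1)
        H1 returns [6, (0, 1)]
        H2 returns [6, (0, 1)]
        H3 returns [6, (0, 1)]
        H4 returns [[6, (0, 1)]]
      branch[1] choose=4:
        emit(4) @ H1 ⇒ out+=4
        H0 returns (0, 1)
        H1 returns [4, (0, 1)]
        H2 returns [4, (0, 1)]
        H3 returns [4, (0, 1)]
        H4 returns [[4, (0, 1)]]
  branch[1] choose=5:
    choose[6, 4] @ H4
      branch[0] choose=6:
        emit(6) @ H1 ⇒ out+=6
        H0 returns (0, 1)
        H1 returns [6, (0, 1)]
        H2 returns [6, (0, 1)]
        H3 returns [6, (0, 1)]
        H4 returns [[6, (0, 1)]]
      branch[1] choose=4:
        emit(4) @ H1 ⇒ out+=4
        H0 returns (0, 1)
        H1 returns [4, (0, 1)]
        H2 returns [4, (0, 1)]
        H3 returns [4, (0, 1)]
        H4 returns [[4, (0, 1)]]
= [[6, (0, 1)], [4, (0, 1)], [6, (0, 1)], [4, (0, 1)]]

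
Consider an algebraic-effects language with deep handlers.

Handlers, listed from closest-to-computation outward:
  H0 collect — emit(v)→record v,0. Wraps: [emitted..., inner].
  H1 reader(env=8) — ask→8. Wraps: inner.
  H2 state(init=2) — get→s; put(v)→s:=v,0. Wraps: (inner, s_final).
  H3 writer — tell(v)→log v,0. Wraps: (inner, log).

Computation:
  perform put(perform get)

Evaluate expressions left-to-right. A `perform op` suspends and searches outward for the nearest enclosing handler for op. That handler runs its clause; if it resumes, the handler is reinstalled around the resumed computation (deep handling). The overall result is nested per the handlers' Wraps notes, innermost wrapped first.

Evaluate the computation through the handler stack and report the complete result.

Answer: (([0], 2), ())

Step-by-step:
get @ H2 ⇒ 2
put(2) @ H2 ⇒ s:=2
H0 returns [0]
H1 returns [0]
H2 returns ([0], 2)
H3 returns (([0], 2), ())
= (([0], 2), ())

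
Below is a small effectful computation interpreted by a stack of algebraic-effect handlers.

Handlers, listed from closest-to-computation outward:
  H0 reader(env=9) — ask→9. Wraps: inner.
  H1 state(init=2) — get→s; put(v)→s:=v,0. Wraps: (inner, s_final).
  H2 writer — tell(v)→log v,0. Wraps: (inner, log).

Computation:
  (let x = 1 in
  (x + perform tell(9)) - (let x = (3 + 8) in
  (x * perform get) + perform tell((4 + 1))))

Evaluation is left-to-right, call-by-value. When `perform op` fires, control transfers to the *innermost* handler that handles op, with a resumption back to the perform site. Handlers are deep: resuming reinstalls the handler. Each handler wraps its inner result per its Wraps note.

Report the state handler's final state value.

Evaluation trace:
tell(9) @ H2 ⇒ log+=9
get @ H1 ⇒ 2
tell(5) @ H2 ⇒ log+=5
H0 returns -21
H1 returns (-21, 2)
H2 returns ((-21, 2), (9, 5))
= ((-21, 2), (9, 5))

Answer: 2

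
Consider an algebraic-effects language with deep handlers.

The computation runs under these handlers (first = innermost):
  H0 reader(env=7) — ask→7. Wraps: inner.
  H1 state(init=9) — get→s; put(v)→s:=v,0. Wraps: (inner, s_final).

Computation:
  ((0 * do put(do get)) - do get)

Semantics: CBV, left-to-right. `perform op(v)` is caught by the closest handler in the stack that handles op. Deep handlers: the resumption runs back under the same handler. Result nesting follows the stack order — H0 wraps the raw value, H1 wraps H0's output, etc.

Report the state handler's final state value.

Evaluation trace:
get @ H1 ⇒ 9
put(9) @ H1 ⇒ s:=9
get @ H1 ⇒ 9
H0 returns -9
H1 returns (-9, 9)
= (-9, 9)

Answer: 9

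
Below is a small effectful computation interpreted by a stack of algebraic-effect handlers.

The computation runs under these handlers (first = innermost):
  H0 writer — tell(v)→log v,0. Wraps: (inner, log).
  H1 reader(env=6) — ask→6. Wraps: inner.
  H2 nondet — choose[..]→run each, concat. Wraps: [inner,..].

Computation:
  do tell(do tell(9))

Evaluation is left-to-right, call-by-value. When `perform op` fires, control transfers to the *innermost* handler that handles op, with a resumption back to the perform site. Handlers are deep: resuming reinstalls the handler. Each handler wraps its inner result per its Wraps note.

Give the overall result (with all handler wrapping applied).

Answer: [(0, (9, 0))]

Step-by-step:
tell(9) @ H0 ⇒ log+=9
tell(0) @ H0 ⇒ log+=0
H0 returns (0, (9, 0))
H1 returns (0, (9, 0))
H2 returns [(0, (9, 0))]
= [(0, (9, 0))]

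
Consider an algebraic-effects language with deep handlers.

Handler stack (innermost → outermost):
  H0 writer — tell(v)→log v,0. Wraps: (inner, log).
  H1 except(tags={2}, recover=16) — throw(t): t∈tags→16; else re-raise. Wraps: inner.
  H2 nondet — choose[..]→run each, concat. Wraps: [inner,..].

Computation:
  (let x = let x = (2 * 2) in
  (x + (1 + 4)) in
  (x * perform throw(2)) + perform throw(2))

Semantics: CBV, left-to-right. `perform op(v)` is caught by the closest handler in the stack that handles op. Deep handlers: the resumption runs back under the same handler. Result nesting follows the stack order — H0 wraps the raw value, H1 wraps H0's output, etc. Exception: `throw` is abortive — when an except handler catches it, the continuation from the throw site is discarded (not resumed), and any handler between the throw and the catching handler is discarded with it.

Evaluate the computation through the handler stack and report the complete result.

Answer: [16]

Working:
throw(2) @ H1 caught ⇒ 16
H2 returns [16]
= [16]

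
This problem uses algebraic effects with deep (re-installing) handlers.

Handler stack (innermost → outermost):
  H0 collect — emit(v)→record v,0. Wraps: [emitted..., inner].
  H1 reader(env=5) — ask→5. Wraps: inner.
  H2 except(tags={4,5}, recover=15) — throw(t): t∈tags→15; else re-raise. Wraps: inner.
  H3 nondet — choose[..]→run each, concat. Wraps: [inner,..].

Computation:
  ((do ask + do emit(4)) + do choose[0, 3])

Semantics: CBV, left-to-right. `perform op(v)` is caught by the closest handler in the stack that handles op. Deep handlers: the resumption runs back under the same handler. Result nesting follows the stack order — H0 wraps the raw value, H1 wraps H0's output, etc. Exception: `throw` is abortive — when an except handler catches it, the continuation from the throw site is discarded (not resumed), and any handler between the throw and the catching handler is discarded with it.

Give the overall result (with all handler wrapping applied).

Answer: [[4, 5], [4, 8]]

Evaluation trace:
ask @ H1 ⇒ 5
emit(4) @ H0 ⇒ out+=4
choose[0, 3] @ H3
  branch[0] choose=0:
    H0 returns [4, 5]
    H1 returns [4, 5]
    H2 returns [4, 5]
    H3 returns [[4, 5]]
  branch[1] choose=3:
    H0 returns [4, 8]
    H1 returns [4, 8]
    H2 returns [4, 8]
    H3 returns [[4, 8]]
= [[4, 5], [4, 8]]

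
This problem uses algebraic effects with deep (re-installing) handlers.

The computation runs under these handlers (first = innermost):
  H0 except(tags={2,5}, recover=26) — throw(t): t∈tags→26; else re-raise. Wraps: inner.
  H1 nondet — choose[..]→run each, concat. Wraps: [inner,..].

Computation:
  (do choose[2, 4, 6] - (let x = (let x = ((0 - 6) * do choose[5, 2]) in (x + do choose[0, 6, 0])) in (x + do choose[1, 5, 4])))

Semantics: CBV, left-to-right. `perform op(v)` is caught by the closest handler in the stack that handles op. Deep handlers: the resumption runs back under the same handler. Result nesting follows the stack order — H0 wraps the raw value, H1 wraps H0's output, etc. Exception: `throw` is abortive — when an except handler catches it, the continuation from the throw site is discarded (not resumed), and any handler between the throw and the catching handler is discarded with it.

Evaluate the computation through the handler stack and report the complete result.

Step-by-step:
choose[2, 4, 6] @ H1
  branch[0] choose=2:
    choose[5, 2] @ H1
      branch[0] choose=5:
        choose[0, 6, 0] @ H1
          branch[0] choose=0:
            choose[1, 5, 4] @ H1
              branch[0] choose=1:
                H0 returns 31
                H1 returns [31]
              branch[1] choose=5:
                H0 returns 27
                H1 returns [27]
              branch[2] choose=4:
                H0 returns 28
                H1 returns [28]
          branch[1] choose=6:
            choose[1, 5, 4] @ H1
              branch[0] choose=1:
                H0 returns 25
                H1 returns [25]
              branch[1] choose=5:
                H0 returns 21
                H1 returns [21]
              branch[2] choose=4:
                H0 returns 22
                H1 returns [22]
          branch[2] choose=0:
            choose[1, 5, 4] @ H1
              branch[0] choose=1:
                H0 returns 31
                H1 returns [31]
              branch[1] choose=5:
                H0 returns 27
                H1 returns [27]
              branch[2] choose=4:
                H0 returns 28
                H1 returns [28]
      branch[1] choose=2:
        choose[0, 6, 0] @ H1
          branch[0] choose=0:
            choose[1, 5, 4] @ H1
              branch[0] choose=1:
                H0 returns 13
                H1 returns [13]
              branch[1] choose=5:
                H0 returns 9
                H1 returns [9]
              branch[2] choose=4:
                H0 returns 10
                H1 returns [10]
          branch[1] choose=6:
            choose[1, 5, 4] @ H1
              branch[0] choose=1:
                H0 returns 7
                H1 returns [7]
              branch[1] choose=5:
                H0 returns 3
                H1 returns [3]
              branch[2] choose=4:
                H0 returns 4
                H1 returns [4]
          branch[2] choose=0:
            choose[1, 5, 4] @ H1
              branch[0] choose=1:
                H0 returns 13
                H1 returns [13]
              branch[1] choose=5:
                H0 returns 9
                H1 returns [9]
              branch[2] choose=4:
                H0 returns 10
                H1 returns [10]
  branch[1] choose=4:
    choose[5, 2] @ H1
      branch[0] choose=5:
        choose[0, 6, 0] @ H1
          branch[0] choose=0:
            choose[1, 5, 4] @ H1
              branch[0] choose=1:
                H0 returns 33
                H1 returns [33]
              branch[1] choose=5:
                H0 returns 29
                H1 returns [29]
              branch[2] choose=4:
                H0 returns 30
                H1 returns [30]
          branch[1] choose=6:
            choose[1, 5, 4] @ H1
              branch[0] choose=1:
                H0 returns 27
                H1 returns [27]
              branch[1] choose=5:
                H0 returns 23
                H1 returns [23]
              branch[2] choose=4:
                H0 returns 24
                H1 returns [24]
          branch[2] choose=0:
            choose[1, 5, 4] @ H1
              branch[0] choose=1:
                H0 returns 33
                H1 returns [33]
              branch[1] choose=5:
                H0 returns 29
                H1 returns [29]
              branch[2] choose=4:
                H0 returns 30
                H1 returns [30]
      branch[1] choose=2:
        choose[0, 6, 0] @ H1
          branch[0] choose=0:
            choose[1, 5, 4] @ H1
              branch[0] choose=1:
                H0 returns 15
                H1 returns [15]
              branch[1] choose=5:
                H0 returns 11
                H1 returns [11]
              branch[2] choose=4:
                H0 returns 12
                H1 returns [12]
          branch[1] choose=6:
            choose[1, 5, 4] @ H1
              branch[0] choose=1:
                H0 returns 9
                H1 returns [9]
              branch[1] choose=5:
                H0 returns 5
                H1 returns [5]
              branch[2] choose=4:
                H0 returns 6
                H1 returns [6]
          branch[2] choose=0:
            choose[1, 5, 4] @ H1
              branch[0] choose=1:
                H0 returns 15
                H1 returns [15]
              branch[1] choose=5:
                H0 returns 11
                H1 returns [11]
              branch[2] choose=4:
                H0 returns 12
                H1 returns [12]
  branch[2] choose=6:
    choose[5, 2] @ H1
      branch[0] choose=5:
        choose[0, 6, 0] @ H1
          branch[0] choose=0:
            choose[1, 5, 4] @ H1
              branch[0] choose=1:
                H0 returns 35
                H1 returns [35]
              branch[1] choose=5:
                H0 returns 31
                H1 returns [31]
              branch[2] choose=4:
                H0 returns 32
                H1 returns [32]
          branch[1] choose=6:
            choose[1, 5, 4] @ H1
              branch[0] choose=1:
                H0 returns 29
                H1 returns [29]
              branch[1] choose=5:
                H0 returns 25
                H1 returns [25]
              branch[2] choose=4:
                H0 returns 26
                H1 returns [26]
          branch[2] choose=0:
            choose[1, 5, 4] @ H1
              branch[0] choose=1:
                H0 returns 35
                H1 returns [35]
              branch[1] choose=5:
                H0 returns 31
                H1 returns [31]
              branch[2] choose=4:
                H0 returns 32
                H1 returns [32]
      branch[1] choose=2:
        choose[0, 6, 0] @ H1
          branch[0] choose=0:
            choose[1, 5, 4] @ H1
              branch[0] choose=1:
                H0 returns 17
                H1 returns [17]
              branch[1] choose=5:
                H0 returns 13
                H1 returns [13]
              branch[2] choose=4:
                H0 returns 14
                H1 returns [14]
          branch[1] choose=6:
            choose[1, 5, 4] @ H1
              branch[0] choose=1:
                H0 returns 11
                H1 returns [11]
              branch[1] choose=5:
                H0 returns 7
                H1 returns [7]
              branch[2] choose=4:
                H0 returns 8
                H1 returns [8]
          branch[2] choose=0:
            choose[1, 5, 4] @ H1
              branch[0] choose=1:
                H0 returns 17
                H1 returns [17]
              branch[1] choose=5:
                H0 returns 13
                H1 returns [13]
              branch[2] choose=4:
                H0 returns 14
                H1 returns [14]
= [31, 27, 28, 25, 21, 22, 31, 27, 28, 13, 9, 10, 7, 3, 4, 13, 9, 10, 33, 29, 30, 27, 23, 24, 33, 29, 30, 15, 11, 12, 9, 5, 6, 15, 11, 12, 35, 31, 32, 29, 25, 26, 35, 31, 32, 17, 13, 14, 11, 7, 8, 17, 13, 14]

Answer: [31, 27, 28, 25, 21, 22, 31, 27, 28, 13, 9, 10, 7, 3, 4, 13, 9, 10, 33, 29, 30, 27, 23, 24, 33, 29, 30, 15, 11, 12, 9, 5, 6, 15, 11, 12, 35, 31, 32, 29, 25, 26, 35, 31, 32, 17, 13, 14, 11, 7, 8, 17, 13, 14]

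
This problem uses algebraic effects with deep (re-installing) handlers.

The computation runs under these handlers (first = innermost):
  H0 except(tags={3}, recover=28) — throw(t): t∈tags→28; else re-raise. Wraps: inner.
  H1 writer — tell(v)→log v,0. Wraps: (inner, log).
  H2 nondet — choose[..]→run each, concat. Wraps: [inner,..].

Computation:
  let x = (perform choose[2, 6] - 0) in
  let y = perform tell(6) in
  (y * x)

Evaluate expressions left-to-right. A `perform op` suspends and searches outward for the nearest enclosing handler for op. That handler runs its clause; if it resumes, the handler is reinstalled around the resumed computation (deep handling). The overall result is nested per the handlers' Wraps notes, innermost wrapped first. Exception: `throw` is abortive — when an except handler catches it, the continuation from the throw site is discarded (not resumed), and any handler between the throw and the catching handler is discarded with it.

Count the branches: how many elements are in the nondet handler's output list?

Working:
choose[2, 6] @ H2
  branch[0] choose=2:
    tell(6) @ H1 ⇒ log+=6
    H0 returns 0
    H1 returns (0, (6))
    H2 returns [(0, (6))]
  branch[1] choose=6:
    tell(6) @ H1 ⇒ log+=6
    H0 returns 0
    H1 returns (0, (6))
    H2 returns [(0, (6))]
= [(0, (6)), (0, (6))]

Answer: 2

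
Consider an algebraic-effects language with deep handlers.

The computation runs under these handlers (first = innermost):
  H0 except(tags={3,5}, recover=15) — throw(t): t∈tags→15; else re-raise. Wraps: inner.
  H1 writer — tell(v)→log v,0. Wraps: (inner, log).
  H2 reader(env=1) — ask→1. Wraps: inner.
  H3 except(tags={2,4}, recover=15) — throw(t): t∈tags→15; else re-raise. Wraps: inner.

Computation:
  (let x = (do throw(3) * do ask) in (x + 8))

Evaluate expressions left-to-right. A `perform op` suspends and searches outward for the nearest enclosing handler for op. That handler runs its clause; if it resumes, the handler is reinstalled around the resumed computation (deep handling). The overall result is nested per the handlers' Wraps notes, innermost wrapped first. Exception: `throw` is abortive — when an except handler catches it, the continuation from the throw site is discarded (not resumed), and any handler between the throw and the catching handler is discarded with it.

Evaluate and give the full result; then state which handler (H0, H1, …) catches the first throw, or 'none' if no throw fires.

Evaluation trace:
throw(3) @ H0 caught ⇒ 15
H1 returns (15, ())
H2 returns (15, ())
H3 returns (15, ())
= (15, ())

Answer: (15, ()) ; first throw caught by: H0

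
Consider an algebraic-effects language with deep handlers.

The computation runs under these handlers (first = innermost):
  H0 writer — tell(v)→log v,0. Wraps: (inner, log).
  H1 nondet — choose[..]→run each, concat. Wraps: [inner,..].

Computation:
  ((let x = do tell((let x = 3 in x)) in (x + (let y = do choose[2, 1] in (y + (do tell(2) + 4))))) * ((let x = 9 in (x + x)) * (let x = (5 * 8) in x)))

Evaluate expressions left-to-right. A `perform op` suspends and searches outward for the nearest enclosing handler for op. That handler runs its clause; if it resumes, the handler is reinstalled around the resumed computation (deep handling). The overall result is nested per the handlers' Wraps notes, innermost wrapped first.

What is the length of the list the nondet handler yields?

Answer: 2

Working:
tell(3) @ H0 ⇒ log+=3
choose[2, 1] @ H1
  branch[0] choose=2:
    tell(2) @ H0 ⇒ log+=2
    H0 returns (4320, (3, 2))
    H1 returns [(4320, (3, 2))]
  branch[1] choose=1:
    tell(2) @ H0 ⇒ log+=2
    H0 returns (3600, (3, 2))
    H1 returns [(3600, (3, 2))]
= [(4320, (3, 2)), (3600, (3, 2))]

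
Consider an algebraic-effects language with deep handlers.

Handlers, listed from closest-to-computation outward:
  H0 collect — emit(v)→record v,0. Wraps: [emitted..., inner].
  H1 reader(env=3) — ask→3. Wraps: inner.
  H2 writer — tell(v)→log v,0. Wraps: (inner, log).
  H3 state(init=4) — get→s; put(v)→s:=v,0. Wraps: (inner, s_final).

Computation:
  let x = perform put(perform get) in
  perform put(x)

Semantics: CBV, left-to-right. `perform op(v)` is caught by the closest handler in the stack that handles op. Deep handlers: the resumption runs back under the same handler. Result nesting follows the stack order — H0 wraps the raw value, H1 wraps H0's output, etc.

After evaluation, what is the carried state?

Answer: 0

Working:
get @ H3 ⇒ 4
put(4) @ H3 ⇒ s:=4
put(0) @ H3 ⇒ s:=0
H0 returns [0]
H1 returns [0]
H2 returns ([0], ())
H3 returns (([0], ()), 0)
= (([0], ()), 0)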